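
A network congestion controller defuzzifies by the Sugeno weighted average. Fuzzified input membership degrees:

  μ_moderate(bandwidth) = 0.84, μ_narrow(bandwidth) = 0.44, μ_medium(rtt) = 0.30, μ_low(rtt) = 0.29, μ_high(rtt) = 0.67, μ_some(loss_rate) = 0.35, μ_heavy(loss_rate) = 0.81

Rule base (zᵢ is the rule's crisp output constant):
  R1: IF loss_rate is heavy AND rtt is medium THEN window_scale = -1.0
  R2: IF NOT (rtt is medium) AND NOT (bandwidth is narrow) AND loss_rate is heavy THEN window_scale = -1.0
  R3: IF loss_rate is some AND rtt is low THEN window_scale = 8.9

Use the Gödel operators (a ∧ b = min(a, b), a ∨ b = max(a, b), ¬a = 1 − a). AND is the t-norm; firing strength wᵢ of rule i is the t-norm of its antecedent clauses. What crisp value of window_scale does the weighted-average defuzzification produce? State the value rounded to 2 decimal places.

1.50

R1 (z=-1.0): heavy=0.81, medium=0.30; AND[min(a, b)] → w = 0.30
R2 (z=-1.0): ¬medium=1−0.30=0.70, ¬narrow=1−0.44=0.56, heavy=0.81; AND[min(a, b)] → w = 0.56
R3 (z=8.9): some=0.35, low=0.29; AND[min(a, b)] → w = 0.29
Weighted average = (0.30·-1.0 + 0.56·-1.0 + 0.29·8.9) / (0.30 + 0.56 + 0.29)
  = 1.7210 / 1.1500 = 1.50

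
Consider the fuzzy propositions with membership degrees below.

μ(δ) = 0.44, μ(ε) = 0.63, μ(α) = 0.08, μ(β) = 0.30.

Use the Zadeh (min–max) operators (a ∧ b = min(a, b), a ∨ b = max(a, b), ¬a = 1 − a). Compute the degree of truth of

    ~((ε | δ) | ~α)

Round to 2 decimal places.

ε | δ = max(a, b) on (0.63, 0.44) = 0.63
~α = 1 − 0.08 = 0.92
(ε | δ) | ~α = max(a, b) on (0.63, 0.92) = 0.92
~((ε | δ) | ~α) = 1 − 0.92 = 0.08

0.08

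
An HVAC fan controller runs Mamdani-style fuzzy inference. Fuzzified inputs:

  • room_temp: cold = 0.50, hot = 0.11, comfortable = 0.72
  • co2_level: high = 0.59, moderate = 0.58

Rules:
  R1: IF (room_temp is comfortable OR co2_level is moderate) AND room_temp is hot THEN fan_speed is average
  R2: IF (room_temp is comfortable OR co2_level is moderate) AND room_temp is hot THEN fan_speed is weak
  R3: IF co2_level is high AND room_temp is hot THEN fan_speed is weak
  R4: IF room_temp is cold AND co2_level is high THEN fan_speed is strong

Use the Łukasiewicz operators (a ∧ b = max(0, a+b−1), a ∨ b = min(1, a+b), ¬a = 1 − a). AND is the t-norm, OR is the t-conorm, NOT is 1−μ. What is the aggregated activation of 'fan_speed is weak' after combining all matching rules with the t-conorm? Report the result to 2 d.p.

R1: (comfortable=0.72 OR moderate=0.58) = 1.00; AND[max(0, a+b−1)] with hot=0.11 → w = 0.11
R2: (comfortable=0.72 OR moderate=0.58) = 1.00; AND[max(0, a+b−1)] with hot=0.11 → w = 0.11
R3: high=0.59, hot=0.11; AND[max(0, a+b−1)] → w = 0.00
R4: cold=0.50, high=0.59; AND[max(0, a+b−1)] → w = 0.09
Rules with consequent 'weak': {R2, R3} → strengths 0.11, 0.00
Aggregate via t-conorm [min(1, a+b)]: 0.11

0.11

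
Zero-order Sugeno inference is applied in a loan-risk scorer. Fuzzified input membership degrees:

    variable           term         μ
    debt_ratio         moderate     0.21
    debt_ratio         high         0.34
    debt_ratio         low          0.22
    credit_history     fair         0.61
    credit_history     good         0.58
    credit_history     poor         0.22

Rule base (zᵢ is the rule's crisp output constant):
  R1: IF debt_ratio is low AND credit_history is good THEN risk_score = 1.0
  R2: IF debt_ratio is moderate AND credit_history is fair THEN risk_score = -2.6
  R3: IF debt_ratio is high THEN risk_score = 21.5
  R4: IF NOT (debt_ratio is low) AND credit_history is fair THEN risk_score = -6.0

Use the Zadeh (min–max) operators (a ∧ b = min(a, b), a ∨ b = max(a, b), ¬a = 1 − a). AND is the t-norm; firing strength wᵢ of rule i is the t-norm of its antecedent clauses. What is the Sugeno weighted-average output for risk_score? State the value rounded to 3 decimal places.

2.409

R1 (z=1.0): low=0.22, good=0.58; AND[min(a, b)] → w = 0.22
R2 (z=-2.6): moderate=0.21, fair=0.61; AND[min(a, b)] → w = 0.21
R3 (z=21.5): high=0.34 → w = 0.34
R4 (z=-6.0): ¬low=1−0.22=0.78, fair=0.61; AND[min(a, b)] → w = 0.61
Weighted average = (0.22·1.0 + 0.21·-2.6 + 0.34·21.5 + 0.61·-6.0) / (0.22 + 0.21 + 0.34 + 0.61)
  = 3.3240 / 1.3800 = 2.409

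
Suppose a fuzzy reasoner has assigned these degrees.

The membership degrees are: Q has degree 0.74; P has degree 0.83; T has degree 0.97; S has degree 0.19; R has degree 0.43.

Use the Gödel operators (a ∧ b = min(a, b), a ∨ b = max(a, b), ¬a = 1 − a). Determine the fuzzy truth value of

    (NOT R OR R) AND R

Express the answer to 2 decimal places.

0.43

NOT R = 1 − 0.43 = 0.57
NOT R OR R = max(a, b) on (0.57, 0.43) = 0.57
(NOT R OR R) AND R = min(a, b) on (0.57, 0.43) = 0.43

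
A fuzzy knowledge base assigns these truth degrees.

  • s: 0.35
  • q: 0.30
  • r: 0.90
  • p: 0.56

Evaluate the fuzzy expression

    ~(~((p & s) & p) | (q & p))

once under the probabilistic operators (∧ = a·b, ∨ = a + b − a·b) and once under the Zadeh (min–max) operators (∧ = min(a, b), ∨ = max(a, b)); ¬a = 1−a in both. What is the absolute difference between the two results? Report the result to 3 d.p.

Under probabilistic:
  p & s = a·b on (0.5600, 0.3500) = 0.1960
  (p & s) & p = a·b on (0.1960, 0.5600) = 0.1098
  ~((p & s) & p) = 1 − 0.1098 = 0.8902
  q & p = a·b on (0.3000, 0.5600) = 0.1680
  ~((p & s) & p) | (q & p) = a + b − a·b on (0.8902, 0.1680) = 0.9087
  ~(~((p & s) & p) | (q & p)) = 1 − 0.9087 = 0.0913
  → value = 0.0913
Under Zadeh (min–max):
  p & s = min(a, b) on (0.56, 0.35) = 0.35
  (p & s) & p = min(a, b) on (0.35, 0.56) = 0.35
  ~((p & s) & p) = 1 − 0.35 = 0.65
  q & p = min(a, b) on (0.30, 0.56) = 0.30
  ~((p & s) & p) | (q & p) = max(a, b) on (0.65, 0.30) = 0.65
  ~(~((p & s) & p) | (q & p)) = 1 − 0.65 = 0.35
  → value = 0.3500
|0.0913 − 0.3500| = 0.259

0.259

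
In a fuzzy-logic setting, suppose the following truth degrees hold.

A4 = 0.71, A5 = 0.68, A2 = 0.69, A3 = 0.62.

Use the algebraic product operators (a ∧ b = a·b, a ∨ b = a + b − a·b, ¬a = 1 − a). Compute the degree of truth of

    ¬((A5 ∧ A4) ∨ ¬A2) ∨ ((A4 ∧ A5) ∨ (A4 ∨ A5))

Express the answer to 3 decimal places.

0.969

A5 ∧ A4 = a·b on (0.6800, 0.7100) = 0.4828
¬A2 = 1 − 0.6900 = 0.3100
(A5 ∧ A4) ∨ ¬A2 = a + b − a·b on (0.4828, 0.3100) = 0.6431
¬((A5 ∧ A4) ∨ ¬A2) = 1 − 0.6431 = 0.3569
A4 ∧ A5 = a·b on (0.7100, 0.6800) = 0.4828
A4 ∨ A5 = a + b − a·b on (0.7100, 0.6800) = 0.9072
(A4 ∧ A5) ∨ (A4 ∨ A5) = a + b − a·b on (0.4828, 0.9072) = 0.9520
¬((A5 ∧ A4) ∨ ¬A2) ∨ ((A4 ∧ A5) ∨ (A4 ∨ A5)) = a + b − a·b on (0.3569, 0.9520) = 0.9691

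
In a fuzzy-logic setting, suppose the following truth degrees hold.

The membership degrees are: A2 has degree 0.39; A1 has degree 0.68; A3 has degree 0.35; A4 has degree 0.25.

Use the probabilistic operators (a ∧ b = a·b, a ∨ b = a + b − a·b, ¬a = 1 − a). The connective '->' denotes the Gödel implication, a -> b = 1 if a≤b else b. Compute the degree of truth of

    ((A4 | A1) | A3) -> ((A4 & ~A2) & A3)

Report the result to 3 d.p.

A4 | A1 = a + b − a·b on (0.2500, 0.6800) = 0.7600
(A4 | A1) | A3 = a + b − a·b on (0.7600, 0.3500) = 0.8440
~A2 = 1 − 0.3900 = 0.6100
A4 & ~A2 = a·b on (0.2500, 0.6100) = 0.1525
(A4 & ~A2) & A3 = a·b on (0.1525, 0.3500) = 0.0534
((A4 | A1) | A3) -> ((A4 & ~A2) & A3)  [Gödel: 1 if a≤b else b] with a=0.8440, b=0.0534 → 0.0534

0.053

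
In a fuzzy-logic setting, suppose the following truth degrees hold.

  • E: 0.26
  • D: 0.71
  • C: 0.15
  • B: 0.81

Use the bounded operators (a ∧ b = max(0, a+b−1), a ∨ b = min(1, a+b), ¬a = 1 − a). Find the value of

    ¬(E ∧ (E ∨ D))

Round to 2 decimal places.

E ∨ D = min(1, a+b) on (0.26, 0.71) = 0.97
E ∧ (E ∨ D) = max(0, a+b−1) on (0.26, 0.97) = 0.23
¬(E ∧ (E ∨ D)) = 1 − 0.23 = 0.77

0.77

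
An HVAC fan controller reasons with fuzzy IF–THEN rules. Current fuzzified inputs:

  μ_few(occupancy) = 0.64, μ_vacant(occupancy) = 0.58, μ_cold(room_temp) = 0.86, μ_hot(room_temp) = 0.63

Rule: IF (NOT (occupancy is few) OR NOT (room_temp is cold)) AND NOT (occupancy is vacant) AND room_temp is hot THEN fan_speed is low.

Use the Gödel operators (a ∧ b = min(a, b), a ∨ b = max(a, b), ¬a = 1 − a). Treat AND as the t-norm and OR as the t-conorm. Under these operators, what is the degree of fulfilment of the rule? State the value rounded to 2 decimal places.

0.36

firing strength: (¬few=1−0.64=0.36 OR ¬cold=1−0.86=0.14) = 0.36; AND[min(a, b)] with ¬vacant=1−0.58=0.42, hot=0.63 → w = 0.36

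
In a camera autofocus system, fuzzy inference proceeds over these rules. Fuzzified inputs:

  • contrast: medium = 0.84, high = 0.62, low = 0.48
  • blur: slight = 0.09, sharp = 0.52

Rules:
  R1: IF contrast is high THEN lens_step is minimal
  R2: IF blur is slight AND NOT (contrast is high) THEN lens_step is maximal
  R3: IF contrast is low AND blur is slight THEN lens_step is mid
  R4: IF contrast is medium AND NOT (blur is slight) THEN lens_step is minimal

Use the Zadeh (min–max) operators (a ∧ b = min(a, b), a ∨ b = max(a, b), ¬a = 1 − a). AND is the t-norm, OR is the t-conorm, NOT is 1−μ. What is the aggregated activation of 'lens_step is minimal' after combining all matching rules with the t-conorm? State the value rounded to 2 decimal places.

R1: high=0.62 → w = 0.62
R2: slight=0.09, ¬high=1−0.62=0.38; AND[min(a, b)] → w = 0.09
R3: low=0.48, slight=0.09; AND[min(a, b)] → w = 0.09
R4: medium=0.84, ¬slight=1−0.09=0.91; AND[min(a, b)] → w = 0.84
Rules with consequent 'minimal': {R1, R4} → strengths 0.62, 0.84
Aggregate via t-conorm [max(a, b)]: 0.84

0.84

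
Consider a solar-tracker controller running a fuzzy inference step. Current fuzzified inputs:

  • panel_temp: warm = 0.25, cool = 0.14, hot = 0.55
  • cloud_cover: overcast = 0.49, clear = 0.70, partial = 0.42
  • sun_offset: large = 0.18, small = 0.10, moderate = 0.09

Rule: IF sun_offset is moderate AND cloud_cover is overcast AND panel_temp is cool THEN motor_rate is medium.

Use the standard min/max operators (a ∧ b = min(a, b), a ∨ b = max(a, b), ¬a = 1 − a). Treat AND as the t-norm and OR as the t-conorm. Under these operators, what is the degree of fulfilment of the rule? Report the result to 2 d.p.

0.09

firing strength: moderate=0.09, overcast=0.49, cool=0.14; AND[min(a, b)] → w = 0.09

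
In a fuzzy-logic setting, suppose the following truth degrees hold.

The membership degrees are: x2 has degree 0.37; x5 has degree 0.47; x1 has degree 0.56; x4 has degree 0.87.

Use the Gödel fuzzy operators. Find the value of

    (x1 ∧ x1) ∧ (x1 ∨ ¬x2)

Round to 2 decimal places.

x1 ∧ x1 = min(a, b) on (0.56, 0.56) = 0.56
¬x2 = 1 − 0.37 = 0.63
x1 ∨ ¬x2 = max(a, b) on (0.56, 0.63) = 0.63
(x1 ∧ x1) ∧ (x1 ∨ ¬x2) = min(a, b) on (0.56, 0.63) = 0.56

0.56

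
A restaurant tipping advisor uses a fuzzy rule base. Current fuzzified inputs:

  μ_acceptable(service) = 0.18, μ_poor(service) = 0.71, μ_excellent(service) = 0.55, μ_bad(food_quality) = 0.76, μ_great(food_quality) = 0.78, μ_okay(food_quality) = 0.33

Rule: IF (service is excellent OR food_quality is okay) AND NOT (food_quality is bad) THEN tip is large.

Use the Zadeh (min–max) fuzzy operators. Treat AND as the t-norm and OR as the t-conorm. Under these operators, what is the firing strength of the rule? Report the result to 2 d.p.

0.24

firing strength: (excellent=0.55 OR okay=0.33) = 0.55; AND[min(a, b)] with ¬bad=1−0.76=0.24 → w = 0.24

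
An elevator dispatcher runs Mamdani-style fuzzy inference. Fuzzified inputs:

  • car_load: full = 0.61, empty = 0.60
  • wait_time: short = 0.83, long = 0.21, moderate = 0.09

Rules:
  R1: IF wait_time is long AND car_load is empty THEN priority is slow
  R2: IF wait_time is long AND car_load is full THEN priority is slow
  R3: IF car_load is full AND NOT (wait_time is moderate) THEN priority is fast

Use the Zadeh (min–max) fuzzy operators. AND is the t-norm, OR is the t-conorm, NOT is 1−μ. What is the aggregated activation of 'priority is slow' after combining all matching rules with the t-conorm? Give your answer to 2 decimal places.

R1: long=0.21, empty=0.60; AND[min(a, b)] → w = 0.21
R2: long=0.21, full=0.61; AND[min(a, b)] → w = 0.21
R3: full=0.61, ¬moderate=1−0.09=0.91; AND[min(a, b)] → w = 0.61
Rules with consequent 'slow': {R1, R2} → strengths 0.21, 0.21
Aggregate via t-conorm [max(a, b)]: 0.21

0.21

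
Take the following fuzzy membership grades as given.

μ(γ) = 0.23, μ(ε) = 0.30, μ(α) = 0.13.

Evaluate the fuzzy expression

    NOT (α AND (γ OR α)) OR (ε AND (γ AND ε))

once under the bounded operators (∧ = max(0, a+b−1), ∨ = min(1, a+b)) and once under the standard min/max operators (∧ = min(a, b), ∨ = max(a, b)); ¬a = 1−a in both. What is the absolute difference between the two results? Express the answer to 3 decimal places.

Under bounded:
  γ OR α = min(1, a+b) on (0.23, 0.13) = 0.36
  α AND (γ OR α) = max(0, a+b−1) on (0.13, 0.36) = 0.00
  NOT (α AND (γ OR α)) = 1 − 0.00 = 1.00
  γ AND ε = max(0, a+b−1) on (0.23, 0.30) = 0.00
  ε AND (γ AND ε) = max(0, a+b−1) on (0.30, 0.00) = 0.00
  NOT (α AND (γ OR α)) OR (ε AND (γ AND ε)) = min(1, a+b) on (1.00, 0.00) = 1.00
  → value = 1.0000
Under standard min/max:
  γ OR α = max(a, b) on (0.23, 0.13) = 0.23
  α AND (γ OR α) = min(a, b) on (0.13, 0.23) = 0.13
  NOT (α AND (γ OR α)) = 1 − 0.13 = 0.87
  γ AND ε = min(a, b) on (0.23, 0.30) = 0.23
  ε AND (γ AND ε) = min(a, b) on (0.30, 0.23) = 0.23
  NOT (α AND (γ OR α)) OR (ε AND (γ AND ε)) = max(a, b) on (0.87, 0.23) = 0.87
  → value = 0.8700
|1.0000 − 0.8700| = 0.130

0.130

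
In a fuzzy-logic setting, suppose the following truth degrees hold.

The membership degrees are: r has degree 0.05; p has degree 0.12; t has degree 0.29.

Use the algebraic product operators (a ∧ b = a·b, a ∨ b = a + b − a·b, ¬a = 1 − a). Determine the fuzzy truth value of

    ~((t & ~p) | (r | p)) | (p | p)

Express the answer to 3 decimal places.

~p = 1 − 0.1200 = 0.8800
t & ~p = a·b on (0.2900, 0.8800) = 0.2552
r | p = a + b − a·b on (0.0500, 0.1200) = 0.1640
(t & ~p) | (r | p) = a + b − a·b on (0.2552, 0.1640) = 0.3773
~((t & ~p) | (r | p)) = 1 − 0.3773 = 0.6227
p | p = a + b − a·b on (0.1200, 0.1200) = 0.2256
~((t & ~p) | (r | p)) | (p | p) = a + b − a·b on (0.6227, 0.2256) = 0.7078

0.708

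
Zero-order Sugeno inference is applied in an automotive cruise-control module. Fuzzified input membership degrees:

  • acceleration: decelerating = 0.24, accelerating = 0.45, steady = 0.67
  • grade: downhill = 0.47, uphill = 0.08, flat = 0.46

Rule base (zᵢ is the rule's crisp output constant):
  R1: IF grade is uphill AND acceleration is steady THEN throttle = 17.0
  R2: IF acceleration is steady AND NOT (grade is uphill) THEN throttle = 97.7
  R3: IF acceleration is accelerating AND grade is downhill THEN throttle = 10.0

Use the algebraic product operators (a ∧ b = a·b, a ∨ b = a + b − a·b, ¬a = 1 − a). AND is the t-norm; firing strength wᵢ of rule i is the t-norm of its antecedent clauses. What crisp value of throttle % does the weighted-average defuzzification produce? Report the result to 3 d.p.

R1 (z=17.0): uphill=0.08, steady=0.67; AND[a·b] → w = 0.0536
R2 (z=97.7): steady=0.67, ¬uphill=1−0.08=0.92; AND[a·b] → w = 0.6164
R3 (z=10.0): accelerating=0.45, downhill=0.47; AND[a·b] → w = 0.2115
Weighted average = (0.0536·17.0 + 0.6164·97.7 + 0.2115·10.0) / (0.0536 + 0.6164 + 0.2115)
  = 63.2485 / 0.8815 = 71.751

71.751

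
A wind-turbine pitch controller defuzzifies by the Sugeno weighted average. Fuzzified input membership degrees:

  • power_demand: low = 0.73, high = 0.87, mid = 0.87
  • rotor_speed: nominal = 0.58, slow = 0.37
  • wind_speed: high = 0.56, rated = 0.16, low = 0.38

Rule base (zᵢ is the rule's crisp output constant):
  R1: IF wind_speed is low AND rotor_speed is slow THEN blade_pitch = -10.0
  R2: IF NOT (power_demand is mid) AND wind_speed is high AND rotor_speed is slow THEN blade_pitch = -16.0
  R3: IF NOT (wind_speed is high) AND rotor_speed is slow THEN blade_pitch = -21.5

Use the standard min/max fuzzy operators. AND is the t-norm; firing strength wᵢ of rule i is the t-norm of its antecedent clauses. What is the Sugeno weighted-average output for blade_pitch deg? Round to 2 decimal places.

R1 (z=-10.0): low=0.38, slow=0.37; AND[min(a, b)] → w = 0.37
R2 (z=-16.0): ¬mid=1−0.87=0.13, high=0.56, slow=0.37; AND[min(a, b)] → w = 0.13
R3 (z=-21.5): ¬high=1−0.56=0.44, slow=0.37; AND[min(a, b)] → w = 0.37
Weighted average = (0.37·-10.0 + 0.13·-16.0 + 0.37·-21.5) / (0.37 + 0.13 + 0.37)
  = -13.7350 / 0.8700 = -15.79

-15.79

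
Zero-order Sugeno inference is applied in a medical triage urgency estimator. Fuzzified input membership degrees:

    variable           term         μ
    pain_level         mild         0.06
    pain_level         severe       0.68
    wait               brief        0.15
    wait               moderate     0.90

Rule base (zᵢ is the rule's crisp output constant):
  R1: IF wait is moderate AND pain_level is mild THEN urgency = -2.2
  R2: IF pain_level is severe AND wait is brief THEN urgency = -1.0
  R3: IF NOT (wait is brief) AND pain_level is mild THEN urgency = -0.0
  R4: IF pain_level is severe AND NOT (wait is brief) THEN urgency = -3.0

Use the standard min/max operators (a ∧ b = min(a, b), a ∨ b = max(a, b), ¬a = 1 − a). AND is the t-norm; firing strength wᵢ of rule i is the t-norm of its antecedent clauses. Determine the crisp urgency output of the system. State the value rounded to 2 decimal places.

-2.44

R1 (z=-2.2): moderate=0.90, mild=0.06; AND[min(a, b)] → w = 0.06
R2 (z=-1.0): severe=0.68, brief=0.15; AND[min(a, b)] → w = 0.15
R3 (z=-0.0): ¬brief=1−0.15=0.85, mild=0.06; AND[min(a, b)] → w = 0.06
R4 (z=-3.0): severe=0.68, ¬brief=1−0.15=0.85; AND[min(a, b)] → w = 0.68
Weighted average = (0.06·-2.2 + 0.15·-1.0 + 0.06·-0.0 + 0.68·-3.0) / (0.06 + 0.15 + 0.06 + 0.68)
  = -2.3220 / 0.9500 = -2.44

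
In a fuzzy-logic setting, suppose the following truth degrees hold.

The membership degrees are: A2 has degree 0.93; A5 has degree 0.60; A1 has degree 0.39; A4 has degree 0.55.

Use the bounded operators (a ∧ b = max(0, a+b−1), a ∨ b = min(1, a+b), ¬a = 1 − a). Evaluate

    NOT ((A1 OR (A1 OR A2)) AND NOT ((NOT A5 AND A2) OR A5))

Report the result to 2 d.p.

0.93

A1 OR A2 = min(1, a+b) on (0.39, 0.93) = 1.00
A1 OR (A1 OR A2) = min(1, a+b) on (0.39, 1.00) = 1.00
NOT A5 = 1 − 0.60 = 0.40
NOT A5 AND A2 = max(0, a+b−1) on (0.40, 0.93) = 0.33
(NOT A5 AND A2) OR A5 = min(1, a+b) on (0.33, 0.60) = 0.93
NOT ((NOT A5 AND A2) OR A5) = 1 − 0.93 = 0.07
(A1 OR (A1 OR A2)) AND NOT ((NOT A5 AND A2) OR A5) = max(0, a+b−1) on (1.00, 0.07) = 0.07
NOT ((A1 OR (A1 OR A2)) AND NOT ((NOT A5 AND A2) OR A5)) = 1 − 0.07 = 0.93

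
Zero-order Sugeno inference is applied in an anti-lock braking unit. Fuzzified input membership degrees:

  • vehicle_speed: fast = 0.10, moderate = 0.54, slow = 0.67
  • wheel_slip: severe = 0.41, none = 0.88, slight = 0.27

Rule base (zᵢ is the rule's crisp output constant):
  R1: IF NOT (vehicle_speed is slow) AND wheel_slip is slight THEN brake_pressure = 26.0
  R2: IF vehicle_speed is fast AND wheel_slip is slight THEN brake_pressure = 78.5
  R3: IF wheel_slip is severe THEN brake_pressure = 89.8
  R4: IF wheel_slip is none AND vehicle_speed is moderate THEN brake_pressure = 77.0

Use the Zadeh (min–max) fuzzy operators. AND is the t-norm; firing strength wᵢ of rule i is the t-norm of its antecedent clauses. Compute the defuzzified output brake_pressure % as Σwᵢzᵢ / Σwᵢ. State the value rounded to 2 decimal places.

R1 (z=26.0): ¬slow=1−0.67=0.33, slight=0.27; AND[min(a, b)] → w = 0.27
R2 (z=78.5): fast=0.10, slight=0.27; AND[min(a, b)] → w = 0.10
R3 (z=89.8): severe=0.41 → w = 0.41
R4 (z=77.0): none=0.88, moderate=0.54; AND[min(a, b)] → w = 0.54
Weighted average = (0.27·26.0 + 0.10·78.5 + 0.41·89.8 + 0.54·77.0) / (0.27 + 0.10 + 0.41 + 0.54)
  = 93.2680 / 1.3200 = 70.66

70.66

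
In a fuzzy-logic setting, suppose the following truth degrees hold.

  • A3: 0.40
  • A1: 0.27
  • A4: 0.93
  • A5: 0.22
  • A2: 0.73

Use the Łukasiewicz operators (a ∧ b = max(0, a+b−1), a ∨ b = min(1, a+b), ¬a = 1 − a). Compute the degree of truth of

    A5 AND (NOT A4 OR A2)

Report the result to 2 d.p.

NOT A4 = 1 − 0.93 = 0.07
NOT A4 OR A2 = min(1, a+b) on (0.07, 0.73) = 0.80
A5 AND (NOT A4 OR A2) = max(0, a+b−1) on (0.22, 0.80) = 0.02

0.02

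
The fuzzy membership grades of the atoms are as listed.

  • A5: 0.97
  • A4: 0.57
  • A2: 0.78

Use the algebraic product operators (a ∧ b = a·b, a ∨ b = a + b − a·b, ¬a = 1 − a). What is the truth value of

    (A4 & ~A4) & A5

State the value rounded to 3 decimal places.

0.238

~A4 = 1 − 0.5700 = 0.4300
A4 & ~A4 = a·b on (0.5700, 0.4300) = 0.2451
(A4 & ~A4) & A5 = a·b on (0.2451, 0.9700) = 0.2377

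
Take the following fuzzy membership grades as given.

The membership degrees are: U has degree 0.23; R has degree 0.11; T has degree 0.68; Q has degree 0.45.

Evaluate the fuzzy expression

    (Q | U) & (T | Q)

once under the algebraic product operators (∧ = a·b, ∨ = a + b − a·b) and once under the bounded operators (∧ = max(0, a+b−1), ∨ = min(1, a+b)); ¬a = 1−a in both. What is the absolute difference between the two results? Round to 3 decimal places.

Under algebraic product:
  Q | U = a + b − a·b on (0.4500, 0.2300) = 0.5765
  T | Q = a + b − a·b on (0.6800, 0.4500) = 0.8240
  (Q | U) & (T | Q) = a·b on (0.5765, 0.8240) = 0.4750
  → value = 0.4750
Under bounded:
  Q | U = min(1, a+b) on (0.45, 0.23) = 0.68
  T | Q = min(1, a+b) on (0.68, 0.45) = 1.00
  (Q | U) & (T | Q) = max(0, a+b−1) on (0.68, 1.00) = 0.68
  → value = 0.6800
|0.4750 − 0.6800| = 0.205

0.205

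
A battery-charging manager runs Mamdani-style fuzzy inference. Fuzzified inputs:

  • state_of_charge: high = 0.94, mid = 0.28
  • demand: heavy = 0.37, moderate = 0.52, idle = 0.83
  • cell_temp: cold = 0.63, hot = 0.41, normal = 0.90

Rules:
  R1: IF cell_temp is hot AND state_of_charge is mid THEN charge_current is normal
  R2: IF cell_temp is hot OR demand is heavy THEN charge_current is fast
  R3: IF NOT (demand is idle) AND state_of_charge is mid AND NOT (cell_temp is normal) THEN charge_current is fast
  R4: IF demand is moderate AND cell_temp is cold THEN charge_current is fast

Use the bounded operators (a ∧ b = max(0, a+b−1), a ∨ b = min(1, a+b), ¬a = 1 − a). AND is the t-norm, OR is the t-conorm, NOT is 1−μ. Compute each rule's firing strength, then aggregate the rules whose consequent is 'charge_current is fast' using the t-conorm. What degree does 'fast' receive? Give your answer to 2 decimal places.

0.93

R1: hot=0.41, mid=0.28; AND[max(0, a+b−1)] → w = 0.00
R2: hot=0.41, heavy=0.37; OR[min(1, a+b)] → w = 0.78
R3: ¬idle=1−0.83=0.17, mid=0.28, ¬normal=1−0.90=0.10; AND[max(0, a+b−1)] → w = 0.00
R4: moderate=0.52, cold=0.63; AND[max(0, a+b−1)] → w = 0.15
Rules with consequent 'fast': {R2, R3, R4} → strengths 0.78, 0.00, 0.15
Aggregate via t-conorm [min(1, a+b)]: 0.93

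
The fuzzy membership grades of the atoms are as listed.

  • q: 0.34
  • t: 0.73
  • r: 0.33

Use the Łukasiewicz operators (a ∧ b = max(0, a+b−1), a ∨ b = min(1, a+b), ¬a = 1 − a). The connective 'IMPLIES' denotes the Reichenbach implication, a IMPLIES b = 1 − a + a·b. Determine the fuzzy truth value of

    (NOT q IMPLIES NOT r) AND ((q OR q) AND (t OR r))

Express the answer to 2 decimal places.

0.46

NOT q = 1 − 0.34 = 0.66
NOT r = 1 − 0.33 = 0.67
NOT q IMPLIES NOT r  [Reichenbach: 1 − a + a·b] with a=0.66, b=0.67 → 0.78
q OR q = min(1, a+b) on (0.34, 0.34) = 0.68
t OR r = min(1, a+b) on (0.73, 0.33) = 1.00
(q OR q) AND (t OR r) = max(0, a+b−1) on (0.68, 1.00) = 0.68
(NOT q IMPLIES NOT r) AND ((q OR q) AND (t OR r)) = max(0, a+b−1) on (0.78, 0.68) = 0.46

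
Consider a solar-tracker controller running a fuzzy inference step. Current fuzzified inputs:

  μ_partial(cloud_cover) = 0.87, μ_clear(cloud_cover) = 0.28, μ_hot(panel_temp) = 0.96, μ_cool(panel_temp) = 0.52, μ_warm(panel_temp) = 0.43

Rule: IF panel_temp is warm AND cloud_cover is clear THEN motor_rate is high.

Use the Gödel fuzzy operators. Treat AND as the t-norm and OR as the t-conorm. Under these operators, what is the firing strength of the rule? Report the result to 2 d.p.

firing strength: warm=0.43, clear=0.28; AND[min(a, b)] → w = 0.28

0.28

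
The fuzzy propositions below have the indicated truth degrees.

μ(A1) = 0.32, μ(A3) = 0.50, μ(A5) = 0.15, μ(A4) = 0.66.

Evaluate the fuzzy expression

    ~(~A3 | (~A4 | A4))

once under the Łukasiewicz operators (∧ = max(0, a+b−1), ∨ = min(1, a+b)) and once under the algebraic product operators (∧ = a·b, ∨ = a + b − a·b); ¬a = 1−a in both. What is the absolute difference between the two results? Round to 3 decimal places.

Under Łukasiewicz:
  ~A3 = 1 − 0.50 = 0.50
  ~A4 = 1 − 0.66 = 0.34
  ~A4 | A4 = min(1, a+b) on (0.34, 0.66) = 1.00
  ~A3 | (~A4 | A4) = min(1, a+b) on (0.50, 1.00) = 1.00
  ~(~A3 | (~A4 | A4)) = 1 − 1.00 = 0.00
  → value = 0.0000
Under algebraic product:
  ~A3 = 1 − 0.5000 = 0.5000
  ~A4 = 1 − 0.6600 = 0.3400
  ~A4 | A4 = a + b − a·b on (0.3400, 0.6600) = 0.7756
  ~A3 | (~A4 | A4) = a + b − a·b on (0.5000, 0.7756) = 0.8878
  ~(~A3 | (~A4 | A4)) = 1 − 0.8878 = 0.1122
  → value = 0.1122
|0.0000 − 0.1122| = 0.112

0.112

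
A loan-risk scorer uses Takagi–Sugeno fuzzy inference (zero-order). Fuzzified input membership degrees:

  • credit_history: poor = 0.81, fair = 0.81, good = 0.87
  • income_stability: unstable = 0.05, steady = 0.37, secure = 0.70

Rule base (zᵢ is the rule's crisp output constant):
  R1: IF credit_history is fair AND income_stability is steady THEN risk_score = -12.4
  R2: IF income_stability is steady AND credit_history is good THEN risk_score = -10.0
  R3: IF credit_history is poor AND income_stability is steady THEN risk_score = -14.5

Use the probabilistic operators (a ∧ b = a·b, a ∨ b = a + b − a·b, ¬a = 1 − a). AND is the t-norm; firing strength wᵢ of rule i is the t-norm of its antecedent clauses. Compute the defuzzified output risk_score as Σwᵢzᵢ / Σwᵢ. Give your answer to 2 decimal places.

-12.24

R1 (z=-12.4): fair=0.81, steady=0.37; AND[a·b] → w = 0.2997
R2 (z=-10.0): steady=0.37, good=0.87; AND[a·b] → w = 0.3219
R3 (z=-14.5): poor=0.81, steady=0.37; AND[a·b] → w = 0.2997
Weighted average = (0.2997·-12.4 + 0.3219·-10.0 + 0.2997·-14.5) / (0.2997 + 0.3219 + 0.2997)
  = -11.2809 / 0.9213 = -12.24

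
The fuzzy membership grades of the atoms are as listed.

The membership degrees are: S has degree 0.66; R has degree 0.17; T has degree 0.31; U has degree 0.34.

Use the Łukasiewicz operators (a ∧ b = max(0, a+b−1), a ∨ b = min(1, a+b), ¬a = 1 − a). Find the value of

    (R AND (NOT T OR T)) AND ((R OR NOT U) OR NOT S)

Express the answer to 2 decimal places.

0.17

NOT T = 1 − 0.31 = 0.69
NOT T OR T = min(1, a+b) on (0.69, 0.31) = 1.00
R AND (NOT T OR T) = max(0, a+b−1) on (0.17, 1.00) = 0.17
NOT U = 1 − 0.34 = 0.66
R OR NOT U = min(1, a+b) on (0.17, 0.66) = 0.83
NOT S = 1 − 0.66 = 0.34
(R OR NOT U) OR NOT S = min(1, a+b) on (0.83, 0.34) = 1.00
(R AND (NOT T OR T)) AND ((R OR NOT U) OR NOT S) = max(0, a+b−1) on (0.17, 1.00) = 0.17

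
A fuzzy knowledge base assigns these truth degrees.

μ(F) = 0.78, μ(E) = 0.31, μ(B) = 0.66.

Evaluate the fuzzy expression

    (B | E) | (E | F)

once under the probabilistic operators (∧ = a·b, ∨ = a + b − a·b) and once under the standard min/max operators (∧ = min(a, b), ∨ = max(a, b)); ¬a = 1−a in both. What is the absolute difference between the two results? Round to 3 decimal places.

0.184

Under probabilistic:
  B | E = a + b − a·b on (0.6600, 0.3100) = 0.7654
  E | F = a + b − a·b on (0.3100, 0.7800) = 0.8482
  (B | E) | (E | F) = a + b − a·b on (0.7654, 0.8482) = 0.9644
  → value = 0.9644
Under standard min/max:
  B | E = max(a, b) on (0.66, 0.31) = 0.66
  E | F = max(a, b) on (0.31, 0.78) = 0.78
  (B | E) | (E | F) = max(a, b) on (0.66, 0.78) = 0.78
  → value = 0.7800
|0.9644 − 0.7800| = 0.184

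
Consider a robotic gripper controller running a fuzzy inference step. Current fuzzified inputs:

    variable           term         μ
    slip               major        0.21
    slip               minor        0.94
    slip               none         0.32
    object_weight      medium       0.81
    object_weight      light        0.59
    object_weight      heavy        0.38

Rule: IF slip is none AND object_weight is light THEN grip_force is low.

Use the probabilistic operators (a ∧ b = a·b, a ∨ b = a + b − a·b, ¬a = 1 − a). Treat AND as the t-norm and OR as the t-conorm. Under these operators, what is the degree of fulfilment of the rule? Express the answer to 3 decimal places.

0.189

firing strength: none=0.32, light=0.59; AND[a·b] → w = 0.1888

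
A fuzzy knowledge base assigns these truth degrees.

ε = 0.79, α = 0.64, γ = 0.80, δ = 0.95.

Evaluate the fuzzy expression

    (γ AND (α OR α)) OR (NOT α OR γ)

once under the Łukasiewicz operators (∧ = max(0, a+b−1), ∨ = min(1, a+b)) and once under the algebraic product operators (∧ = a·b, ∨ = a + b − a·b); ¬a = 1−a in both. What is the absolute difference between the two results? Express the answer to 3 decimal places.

0.039

Under Łukasiewicz:
  α OR α = min(1, a+b) on (0.64, 0.64) = 1.00
  γ AND (α OR α) = max(0, a+b−1) on (0.80, 1.00) = 0.80
  NOT α = 1 − 0.64 = 0.36
  NOT α OR γ = min(1, a+b) on (0.36, 0.80) = 1.00
  (γ AND (α OR α)) OR (NOT α OR γ) = min(1, a+b) on (0.80, 1.00) = 1.00
  → value = 1.0000
Under algebraic product:
  α OR α = a + b − a·b on (0.6400, 0.6400) = 0.8704
  γ AND (α OR α) = a·b on (0.8000, 0.8704) = 0.6963
  NOT α = 1 − 0.6400 = 0.3600
  NOT α OR γ = a + b − a·b on (0.3600, 0.8000) = 0.8720
  (γ AND (α OR α)) OR (NOT α OR γ) = a + b − a·b on (0.6963, 0.8720) = 0.9611
  → value = 0.9611
|1.0000 − 0.9611| = 0.039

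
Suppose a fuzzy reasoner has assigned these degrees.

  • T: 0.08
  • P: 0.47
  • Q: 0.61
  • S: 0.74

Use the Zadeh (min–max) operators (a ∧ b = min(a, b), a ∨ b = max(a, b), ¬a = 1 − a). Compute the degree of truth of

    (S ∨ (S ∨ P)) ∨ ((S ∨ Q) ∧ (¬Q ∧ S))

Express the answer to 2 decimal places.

S ∨ P = max(a, b) on (0.74, 0.47) = 0.74
S ∨ (S ∨ P) = max(a, b) on (0.74, 0.74) = 0.74
S ∨ Q = max(a, b) on (0.74, 0.61) = 0.74
¬Q = 1 − 0.61 = 0.39
¬Q ∧ S = min(a, b) on (0.39, 0.74) = 0.39
(S ∨ Q) ∧ (¬Q ∧ S) = min(a, b) on (0.74, 0.39) = 0.39
(S ∨ (S ∨ P)) ∨ ((S ∨ Q) ∧ (¬Q ∧ S)) = max(a, b) on (0.74, 0.39) = 0.74

0.74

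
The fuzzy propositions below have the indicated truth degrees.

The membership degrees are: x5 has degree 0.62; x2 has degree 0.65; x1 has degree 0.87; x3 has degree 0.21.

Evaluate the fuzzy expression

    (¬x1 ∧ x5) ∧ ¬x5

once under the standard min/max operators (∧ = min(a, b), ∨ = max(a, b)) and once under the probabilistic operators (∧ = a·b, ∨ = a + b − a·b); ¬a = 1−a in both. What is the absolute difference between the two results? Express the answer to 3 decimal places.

0.099

Under standard min/max:
  ¬x1 = 1 − 0.87 = 0.13
  ¬x1 ∧ x5 = min(a, b) on (0.13, 0.62) = 0.13
  ¬x5 = 1 − 0.62 = 0.38
  (¬x1 ∧ x5) ∧ ¬x5 = min(a, b) on (0.13, 0.38) = 0.13
  → value = 0.1300
Under probabilistic:
  ¬x1 = 1 − 0.8700 = 0.1300
  ¬x1 ∧ x5 = a·b on (0.1300, 0.6200) = 0.0806
  ¬x5 = 1 − 0.6200 = 0.3800
  (¬x1 ∧ x5) ∧ ¬x5 = a·b on (0.0806, 0.3800) = 0.0306
  → value = 0.0306
|0.1300 − 0.0306| = 0.099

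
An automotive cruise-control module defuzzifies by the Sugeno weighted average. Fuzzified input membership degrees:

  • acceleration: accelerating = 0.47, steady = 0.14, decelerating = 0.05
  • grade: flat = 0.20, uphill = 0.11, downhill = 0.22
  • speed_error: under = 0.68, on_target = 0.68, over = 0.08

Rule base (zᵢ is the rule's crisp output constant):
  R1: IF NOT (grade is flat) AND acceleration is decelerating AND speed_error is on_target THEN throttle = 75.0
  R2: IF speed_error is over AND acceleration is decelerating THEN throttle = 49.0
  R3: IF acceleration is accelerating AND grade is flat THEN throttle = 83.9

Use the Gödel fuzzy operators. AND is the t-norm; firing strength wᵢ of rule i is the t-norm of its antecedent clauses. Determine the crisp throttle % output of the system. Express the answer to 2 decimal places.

R1 (z=75.0): ¬flat=1−0.20=0.80, decelerating=0.05, on_target=0.68; AND[min(a, b)] → w = 0.05
R2 (z=49.0): over=0.08, decelerating=0.05; AND[min(a, b)] → w = 0.05
R3 (z=83.9): accelerating=0.47, flat=0.20; AND[min(a, b)] → w = 0.20
Weighted average = (0.05·75.0 + 0.05·49.0 + 0.20·83.9) / (0.05 + 0.05 + 0.20)
  = 22.9800 / 0.3000 = 76.60

76.60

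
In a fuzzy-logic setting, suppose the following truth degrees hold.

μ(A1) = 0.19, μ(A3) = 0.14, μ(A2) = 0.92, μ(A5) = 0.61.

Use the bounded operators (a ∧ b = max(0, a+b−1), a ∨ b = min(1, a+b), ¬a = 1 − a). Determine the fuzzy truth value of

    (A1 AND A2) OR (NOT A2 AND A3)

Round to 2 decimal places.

A1 AND A2 = max(0, a+b−1) on (0.19, 0.92) = 0.11
NOT A2 = 1 − 0.92 = 0.08
NOT A2 AND A3 = max(0, a+b−1) on (0.08, 0.14) = 0.00
(A1 AND A2) OR (NOT A2 AND A3) = min(1, a+b) on (0.11, 0.00) = 0.11

0.11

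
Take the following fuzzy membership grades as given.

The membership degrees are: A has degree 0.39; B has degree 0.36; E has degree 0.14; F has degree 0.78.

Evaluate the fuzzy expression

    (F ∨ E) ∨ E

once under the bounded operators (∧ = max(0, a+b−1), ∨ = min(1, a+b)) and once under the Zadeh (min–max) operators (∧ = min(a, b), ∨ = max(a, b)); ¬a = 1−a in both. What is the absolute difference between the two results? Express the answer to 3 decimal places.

0.220

Under bounded:
  F ∨ E = min(1, a+b) on (0.78, 0.14) = 0.92
  (F ∨ E) ∨ E = min(1, a+b) on (0.92, 0.14) = 1.00
  → value = 1.0000
Under Zadeh (min–max):
  F ∨ E = max(a, b) on (0.78, 0.14) = 0.78
  (F ∨ E) ∨ E = max(a, b) on (0.78, 0.14) = 0.78
  → value = 0.7800
|1.0000 − 0.7800| = 0.220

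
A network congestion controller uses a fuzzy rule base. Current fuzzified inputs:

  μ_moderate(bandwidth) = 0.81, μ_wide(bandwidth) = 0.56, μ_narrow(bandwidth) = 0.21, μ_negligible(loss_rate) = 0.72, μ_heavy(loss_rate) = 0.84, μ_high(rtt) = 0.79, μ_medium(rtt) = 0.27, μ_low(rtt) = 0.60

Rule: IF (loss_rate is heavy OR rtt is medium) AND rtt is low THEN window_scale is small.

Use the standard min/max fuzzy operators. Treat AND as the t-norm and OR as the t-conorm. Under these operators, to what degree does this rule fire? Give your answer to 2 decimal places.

firing strength: (heavy=0.84 OR medium=0.27) = 0.84; AND[min(a, b)] with low=0.60 → w = 0.60

0.60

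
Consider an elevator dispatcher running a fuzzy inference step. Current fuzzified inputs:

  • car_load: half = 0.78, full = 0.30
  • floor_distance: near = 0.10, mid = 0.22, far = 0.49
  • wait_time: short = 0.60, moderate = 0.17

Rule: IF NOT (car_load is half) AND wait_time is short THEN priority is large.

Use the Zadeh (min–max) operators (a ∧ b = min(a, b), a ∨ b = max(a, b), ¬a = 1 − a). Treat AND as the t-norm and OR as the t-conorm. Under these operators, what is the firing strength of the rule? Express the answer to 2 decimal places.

firing strength: ¬half=1−0.78=0.22, short=0.60; AND[min(a, b)] → w = 0.22

0.22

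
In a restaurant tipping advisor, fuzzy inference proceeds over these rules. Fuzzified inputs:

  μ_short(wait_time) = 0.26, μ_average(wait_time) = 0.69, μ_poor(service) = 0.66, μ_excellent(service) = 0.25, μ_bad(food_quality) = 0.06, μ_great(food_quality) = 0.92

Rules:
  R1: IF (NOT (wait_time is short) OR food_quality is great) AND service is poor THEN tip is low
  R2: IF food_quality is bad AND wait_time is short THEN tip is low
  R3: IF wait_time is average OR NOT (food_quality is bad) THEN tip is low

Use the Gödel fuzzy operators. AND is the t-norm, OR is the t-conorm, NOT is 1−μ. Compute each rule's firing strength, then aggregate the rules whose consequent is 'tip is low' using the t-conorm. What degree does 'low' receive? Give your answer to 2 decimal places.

0.94

R1: (¬short=1−0.26=0.74 OR great=0.92) = 0.92; AND[min(a, b)] with poor=0.66 → w = 0.66
R2: bad=0.06, short=0.26; AND[min(a, b)] → w = 0.06
R3: average=0.69, ¬bad=1−0.06=0.94; OR[max(a, b)] → w = 0.94
Rules with consequent 'low': {R1, R2, R3} → strengths 0.66, 0.06, 0.94
Aggregate via t-conorm [max(a, b)]: 0.94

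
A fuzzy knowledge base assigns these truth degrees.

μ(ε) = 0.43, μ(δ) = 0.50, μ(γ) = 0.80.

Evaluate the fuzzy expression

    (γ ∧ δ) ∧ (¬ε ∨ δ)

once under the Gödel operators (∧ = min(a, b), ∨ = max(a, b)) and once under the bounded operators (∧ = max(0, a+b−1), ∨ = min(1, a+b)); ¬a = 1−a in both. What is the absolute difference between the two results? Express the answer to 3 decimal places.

0.200

Under Gödel:
  γ ∧ δ = min(a, b) on (0.80, 0.50) = 0.50
  ¬ε = 1 − 0.43 = 0.57
  ¬ε ∨ δ = max(a, b) on (0.57, 0.50) = 0.57
  (γ ∧ δ) ∧ (¬ε ∨ δ) = min(a, b) on (0.50, 0.57) = 0.50
  → value = 0.5000
Under bounded:
  γ ∧ δ = max(0, a+b−1) on (0.80, 0.50) = 0.30
  ¬ε = 1 − 0.43 = 0.57
  ¬ε ∨ δ = min(1, a+b) on (0.57, 0.50) = 1.00
  (γ ∧ δ) ∧ (¬ε ∨ δ) = max(0, a+b−1) on (0.30, 1.00) = 0.30
  → value = 0.3000
|0.5000 − 0.3000| = 0.200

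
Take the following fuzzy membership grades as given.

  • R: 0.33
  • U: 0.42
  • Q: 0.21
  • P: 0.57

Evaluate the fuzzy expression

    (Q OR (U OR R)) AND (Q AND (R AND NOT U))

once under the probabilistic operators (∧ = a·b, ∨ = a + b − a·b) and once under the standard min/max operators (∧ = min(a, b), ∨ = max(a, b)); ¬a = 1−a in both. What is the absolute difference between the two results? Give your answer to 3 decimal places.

Under probabilistic:
  U OR R = a + b − a·b on (0.4200, 0.3300) = 0.6114
  Q OR (U OR R) = a + b − a·b on (0.2100, 0.6114) = 0.6930
  NOT U = 1 − 0.4200 = 0.5800
  R AND NOT U = a·b on (0.3300, 0.5800) = 0.1914
  Q AND (R AND NOT U) = a·b on (0.2100, 0.1914) = 0.0402
  (Q OR (U OR R)) AND (Q AND (R AND NOT U)) = a·b on (0.6930, 0.0402) = 0.0279
  → value = 0.0279
Under standard min/max:
  U OR R = max(a, b) on (0.42, 0.33) = 0.42
  Q OR (U OR R) = max(a, b) on (0.21, 0.42) = 0.42
  NOT U = 1 − 0.42 = 0.58
  R AND NOT U = min(a, b) on (0.33, 0.58) = 0.33
  Q AND (R AND NOT U) = min(a, b) on (0.21, 0.33) = 0.21
  (Q OR (U OR R)) AND (Q AND (R AND NOT U)) = min(a, b) on (0.42, 0.21) = 0.21
  → value = 0.2100
|0.0279 − 0.2100| = 0.182

0.182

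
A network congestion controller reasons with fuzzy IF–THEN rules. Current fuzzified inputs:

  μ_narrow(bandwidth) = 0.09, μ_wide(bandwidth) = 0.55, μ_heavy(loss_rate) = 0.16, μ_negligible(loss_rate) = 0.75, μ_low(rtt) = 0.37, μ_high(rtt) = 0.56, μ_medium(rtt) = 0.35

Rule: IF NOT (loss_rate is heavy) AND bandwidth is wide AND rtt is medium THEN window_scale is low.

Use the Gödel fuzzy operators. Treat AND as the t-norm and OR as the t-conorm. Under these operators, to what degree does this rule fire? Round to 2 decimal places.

0.35

firing strength: ¬heavy=1−0.16=0.84, wide=0.55, medium=0.35; AND[min(a, b)] → w = 0.35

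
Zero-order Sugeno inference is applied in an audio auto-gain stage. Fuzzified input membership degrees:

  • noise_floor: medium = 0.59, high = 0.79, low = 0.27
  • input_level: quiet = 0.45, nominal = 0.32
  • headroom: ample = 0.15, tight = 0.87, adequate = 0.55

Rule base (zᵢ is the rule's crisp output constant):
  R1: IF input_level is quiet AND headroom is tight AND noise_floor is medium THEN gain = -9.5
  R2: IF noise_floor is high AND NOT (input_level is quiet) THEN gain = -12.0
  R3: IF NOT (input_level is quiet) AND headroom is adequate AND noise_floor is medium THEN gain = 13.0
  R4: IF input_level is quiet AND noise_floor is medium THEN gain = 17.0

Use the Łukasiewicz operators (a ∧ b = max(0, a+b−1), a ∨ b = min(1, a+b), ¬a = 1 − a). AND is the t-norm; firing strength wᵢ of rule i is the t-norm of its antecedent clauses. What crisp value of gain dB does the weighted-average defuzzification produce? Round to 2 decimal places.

-8.95

R1 (z=-9.5): quiet=0.45, tight=0.87, medium=0.59; AND[max(0, a+b−1)] → w = 0.00
R2 (z=-12.0): high=0.79, ¬quiet=1−0.45=0.55; AND[max(0, a+b−1)] → w = 0.34
R3 (z=13.0): ¬quiet=1−0.45=0.55, adequate=0.55, medium=0.59; AND[max(0, a+b−1)] → w = 0.00
R4 (z=17.0): quiet=0.45, medium=0.59; AND[max(0, a+b−1)] → w = 0.04
Weighted average = (0.00·-9.5 + 0.34·-12.0 + 0.00·13.0 + 0.04·17.0) / (0.00 + 0.34 + 0.00 + 0.04)
  = -3.4000 / 0.3800 = -8.95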